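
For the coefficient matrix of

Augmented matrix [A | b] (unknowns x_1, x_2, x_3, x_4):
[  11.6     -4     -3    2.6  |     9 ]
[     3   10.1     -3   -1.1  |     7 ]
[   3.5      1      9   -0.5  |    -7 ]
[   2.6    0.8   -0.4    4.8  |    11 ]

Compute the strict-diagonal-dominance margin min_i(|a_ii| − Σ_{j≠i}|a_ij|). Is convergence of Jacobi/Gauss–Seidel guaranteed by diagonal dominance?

1

row 1: |11.6| − (4+3+2.6) = 2
row 2: |10.1| − (3+3+1.1) = 3
row 3: |9| − (3.5+1+0.5) = 4
row 4: |4.8| − (2.6+0.8+0.4) = 1
minimum over rows = 1 → strictly diagonally dominant (convergence guaranteed)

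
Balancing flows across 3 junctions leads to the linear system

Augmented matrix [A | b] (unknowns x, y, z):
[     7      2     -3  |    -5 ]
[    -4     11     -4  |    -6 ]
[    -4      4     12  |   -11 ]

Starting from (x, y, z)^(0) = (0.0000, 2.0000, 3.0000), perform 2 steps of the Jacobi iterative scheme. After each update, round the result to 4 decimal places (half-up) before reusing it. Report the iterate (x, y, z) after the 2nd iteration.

(-1.5487, -1.1212, -1.0985)

Iteration 1:
  x = (-5 - (2)·2.0000 - (-3)·3.0000) / (7) = 0.0000
  y = (-6 - (-4)·0.0000 - (-4)·3.0000) / (11) = 0.5455
  z = (-11 - (-4)·0.0000 - (4)·2.0000) / (12) = -1.5833
Iteration 2:
  x = (-5 - (2)·0.5455 - (-3)·-1.5833) / (7) = -1.5487
  y = (-6 - (-4)·0.0000 - (-4)·-1.5833) / (11) = -1.1212
  z = (-11 - (-4)·0.0000 - (4)·0.5455) / (12) = -1.0985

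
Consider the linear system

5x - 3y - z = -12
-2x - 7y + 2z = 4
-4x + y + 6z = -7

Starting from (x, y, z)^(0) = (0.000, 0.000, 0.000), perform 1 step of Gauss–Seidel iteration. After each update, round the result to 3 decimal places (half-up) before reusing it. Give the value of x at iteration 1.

Iteration 1:
  x = (-12 - (-3)·0.000 - (-1)·0.000) / (5) = -2.400
  y = (4 - (-2)·-2.400 - (2)·0.000) / (-7) = 0.114
  z = (-7 - (-4)·-2.400 - (1)·0.114) / (6) = -2.786

-2.400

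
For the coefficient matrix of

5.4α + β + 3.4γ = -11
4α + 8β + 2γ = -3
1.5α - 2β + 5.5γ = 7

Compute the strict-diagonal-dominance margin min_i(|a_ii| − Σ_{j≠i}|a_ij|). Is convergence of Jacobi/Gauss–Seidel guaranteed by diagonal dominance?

row 1: |5.4| − (1+3.4) = 1
row 2: |8| − (4+2) = 2
row 3: |5.5| − (1.5+2) = 2
minimum over rows = 1 → strictly diagonally dominant (convergence guaranteed)

1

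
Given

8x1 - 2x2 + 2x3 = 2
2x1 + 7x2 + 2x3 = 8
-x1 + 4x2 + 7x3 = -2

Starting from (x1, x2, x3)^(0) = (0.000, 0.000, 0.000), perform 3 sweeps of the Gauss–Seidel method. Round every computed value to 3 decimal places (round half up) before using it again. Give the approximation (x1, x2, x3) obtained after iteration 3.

Iteration 1:
  x1 = (2 - (-2)·0.000 - (2)·0.000) / (8) = 0.250
  x2 = (8 - (2)·0.250 - (2)·0.000) / (7) = 1.071
  x3 = (-2 - (-1)·0.250 - (4)·1.071) / (7) = -0.862
Iteration 2:
  x1 = (2 - (-2)·1.071 - (2)·-0.862) / (8) = 0.733
  x2 = (8 - (2)·0.733 - (2)·-0.862) / (7) = 1.180
  x3 = (-2 - (-1)·0.733 - (4)·1.180) / (7) = -0.855
Iteration 3:
  x1 = (2 - (-2)·1.180 - (2)·-0.855) / (8) = 0.759
  x2 = (8 - (2)·0.759 - (2)·-0.855) / (7) = 1.170
  x3 = (-2 - (-1)·0.759 - (4)·1.170) / (7) = -0.846

(0.759, 1.170, -0.846)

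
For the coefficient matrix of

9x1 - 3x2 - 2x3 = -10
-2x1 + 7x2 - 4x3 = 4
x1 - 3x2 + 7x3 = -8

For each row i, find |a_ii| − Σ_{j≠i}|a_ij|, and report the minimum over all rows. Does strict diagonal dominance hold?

row 1: |9| − (3+2) = 4
row 2: |7| − (2+4) = 1
row 3: |7| − (1+3) = 3
minimum over rows = 1 → strictly diagonally dominant (convergence guaranteed)

1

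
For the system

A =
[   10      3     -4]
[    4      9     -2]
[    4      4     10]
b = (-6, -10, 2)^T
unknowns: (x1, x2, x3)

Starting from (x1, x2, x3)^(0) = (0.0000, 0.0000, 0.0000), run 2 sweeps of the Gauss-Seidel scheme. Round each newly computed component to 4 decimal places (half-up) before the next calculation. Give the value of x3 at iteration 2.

0.5832

Iteration 1:
  x1 = (-6 - (3)·0.0000 - (-4)·0.0000) / (10) = -0.6000
  x2 = (-10 - (4)·-0.6000 - (-2)·0.0000) / (9) = -0.8444
  x3 = (2 - (4)·-0.6000 - (4)·-0.8444) / (10) = 0.7778
Iteration 2:
  x1 = (-6 - (3)·-0.8444 - (-4)·0.7778) / (10) = -0.0356
  x2 = (-10 - (4)·-0.0356 - (-2)·0.7778) / (9) = -0.9224
  x3 = (2 - (4)·-0.0356 - (4)·-0.9224) / (10) = 0.5832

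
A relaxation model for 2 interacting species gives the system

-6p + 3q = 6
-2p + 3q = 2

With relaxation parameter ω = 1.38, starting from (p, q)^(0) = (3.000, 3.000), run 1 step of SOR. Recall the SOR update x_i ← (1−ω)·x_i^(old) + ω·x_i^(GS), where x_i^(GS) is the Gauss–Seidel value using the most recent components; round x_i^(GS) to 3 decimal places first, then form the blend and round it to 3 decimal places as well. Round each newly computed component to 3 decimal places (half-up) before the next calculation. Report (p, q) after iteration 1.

Iteration 1:
  p: GS value = (6 - (3)·3.000) / (-6) = 0.500;  p ← (1−ω)·3.000 + ω·0.500 = -0.450
  q: GS value = (2 - (-2)·-0.450) / (3) = 0.367;  q ← (1−ω)·3.000 + ω·0.367 = -0.634

(-0.450, -0.634)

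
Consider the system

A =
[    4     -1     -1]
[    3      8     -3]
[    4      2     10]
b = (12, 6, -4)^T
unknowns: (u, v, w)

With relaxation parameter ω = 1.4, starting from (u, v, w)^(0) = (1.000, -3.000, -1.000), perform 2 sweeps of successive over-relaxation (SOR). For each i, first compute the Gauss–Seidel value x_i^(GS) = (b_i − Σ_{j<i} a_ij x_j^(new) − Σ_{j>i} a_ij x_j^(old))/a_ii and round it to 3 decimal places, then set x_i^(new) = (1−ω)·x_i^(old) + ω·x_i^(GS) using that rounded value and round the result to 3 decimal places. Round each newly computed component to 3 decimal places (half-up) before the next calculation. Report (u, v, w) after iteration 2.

Iteration 1:
  u: GS value = (12 - (-1)·-3.000 - (-1)·-1.000) / (4) = 2.000;  u ← (1−ω)·1.000 + ω·2.000 = 2.400
  v: GS value = (6 - (3)·2.400 - (-3)·-1.000) / (8) = -0.525;  v ← (1−ω)·-3.000 + ω·-0.525 = 0.465
  w: GS value = (-4 - (4)·2.400 - (2)·0.465) / (10) = -1.453;  w ← (1−ω)·-1.000 + ω·-1.453 = -1.634
Iteration 2:
  u: GS value = (12 - (-1)·0.465 - (-1)·-1.634) / (4) = 2.708;  u ← (1−ω)·2.400 + ω·2.708 = 2.831
  v: GS value = (6 - (3)·2.831 - (-3)·-1.634) / (8) = -0.924;  v ← (1−ω)·0.465 + ω·-0.924 = -1.480
  w: GS value = (-4 - (4)·2.831 - (2)·-1.480) / (10) = -1.236;  w ← (1−ω)·-1.634 + ω·-1.236 = -1.077

(2.831, -1.480, -1.077)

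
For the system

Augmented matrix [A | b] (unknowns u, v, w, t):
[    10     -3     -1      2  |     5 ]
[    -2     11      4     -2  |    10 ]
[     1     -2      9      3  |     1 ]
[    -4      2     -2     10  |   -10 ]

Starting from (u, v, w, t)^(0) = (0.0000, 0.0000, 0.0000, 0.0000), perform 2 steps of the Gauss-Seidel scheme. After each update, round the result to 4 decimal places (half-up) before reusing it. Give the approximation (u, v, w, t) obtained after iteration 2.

Iteration 1:
  u = (5 - (-3)·0.0000 - (-1)·0.0000 - (2)·0.0000) / (10) = 0.5000
  v = (10 - (-2)·0.5000 - (4)·0.0000 - (-2)·0.0000) / (11) = 1.0000
  w = (1 - (1)·0.5000 - (-2)·1.0000 - (3)·0.0000) / (9) = 0.2778
  t = (-10 - (-4)·0.5000 - (2)·1.0000 - (-2)·0.2778) / (10) = -0.9444
Iteration 2:
  u = (5 - (-3)·1.0000 - (-1)·0.2778 - (2)·-0.9444) / (10) = 1.0167
  v = (10 - (-2)·1.0167 - (4)·0.2778 - (-2)·-0.9444) / (11) = 0.8212
  w = (1 - (1)·1.0167 - (-2)·0.8212 - (3)·-0.9444) / (9) = 0.4954
  t = (-10 - (-4)·1.0167 - (2)·0.8212 - (-2)·0.4954) / (10) = -0.6585

(1.0167, 0.8212, 0.4954, -0.6585)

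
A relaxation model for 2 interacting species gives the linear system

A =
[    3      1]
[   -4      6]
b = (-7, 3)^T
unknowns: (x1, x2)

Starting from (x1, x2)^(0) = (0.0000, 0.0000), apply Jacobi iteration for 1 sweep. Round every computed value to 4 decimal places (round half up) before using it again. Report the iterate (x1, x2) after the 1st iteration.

(-2.3333, 0.5000)

Iteration 1:
  x1 = (-7 - (1)·0.0000) / (3) = -2.3333
  x2 = (3 - (-4)·0.0000) / (6) = 0.5000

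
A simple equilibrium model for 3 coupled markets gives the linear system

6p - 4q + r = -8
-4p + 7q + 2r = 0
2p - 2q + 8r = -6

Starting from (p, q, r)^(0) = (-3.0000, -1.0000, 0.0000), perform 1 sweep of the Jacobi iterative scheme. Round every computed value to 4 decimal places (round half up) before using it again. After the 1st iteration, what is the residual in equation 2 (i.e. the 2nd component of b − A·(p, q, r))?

4.5001

Iteration 1:
  p = (-8 - (-4)·-1.0000 - (1)·0.0000) / (6) = -2.0000
  q = (0 - (-4)·-3.0000 - (2)·0.0000) / (7) = -1.7143
  r = (-6 - (2)·-3.0000 - (-2)·-1.0000) / (8) = -0.2500
Residual b − A·x = (-2.6072, 4.5001, -3.4286)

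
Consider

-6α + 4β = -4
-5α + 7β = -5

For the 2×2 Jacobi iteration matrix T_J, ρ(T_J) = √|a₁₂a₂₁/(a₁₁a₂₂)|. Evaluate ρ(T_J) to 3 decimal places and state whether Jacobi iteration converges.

0.690

a₁₂a₂₁/(a₁₁a₂₂) = (4)·(-5) / ((-6)·(7)) = 0.476190
ρ = √|0.476190| = √0.476190 = 0.690
ρ < 1, so Jacobi converges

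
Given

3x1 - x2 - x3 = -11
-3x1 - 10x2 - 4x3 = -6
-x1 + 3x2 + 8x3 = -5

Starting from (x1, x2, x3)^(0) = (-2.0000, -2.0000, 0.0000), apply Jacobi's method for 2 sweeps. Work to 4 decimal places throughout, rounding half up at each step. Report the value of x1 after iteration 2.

-3.3083

Iteration 1:
  x1 = (-11 - (-1)·-2.0000 - (-1)·0.0000) / (3) = -4.3333
  x2 = (-6 - (-3)·-2.0000 - (-4)·0.0000) / (-10) = 1.2000
  x3 = (-5 - (-1)·-2.0000 - (3)·-2.0000) / (8) = -0.1250
Iteration 2:
  x1 = (-11 - (-1)·1.2000 - (-1)·-0.1250) / (3) = -3.3083
  x2 = (-6 - (-3)·-4.3333 - (-4)·-0.1250) / (-10) = 1.9500
  x3 = (-5 - (-1)·-4.3333 - (3)·1.2000) / (8) = -1.6167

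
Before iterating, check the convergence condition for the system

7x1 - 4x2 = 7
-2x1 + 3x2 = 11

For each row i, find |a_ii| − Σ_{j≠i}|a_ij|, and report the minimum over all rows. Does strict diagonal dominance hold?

row 1: |7| − (4) = 3
row 2: |3| − (2) = 1
minimum over rows = 1 → strictly diagonally dominant (convergence guaranteed)

1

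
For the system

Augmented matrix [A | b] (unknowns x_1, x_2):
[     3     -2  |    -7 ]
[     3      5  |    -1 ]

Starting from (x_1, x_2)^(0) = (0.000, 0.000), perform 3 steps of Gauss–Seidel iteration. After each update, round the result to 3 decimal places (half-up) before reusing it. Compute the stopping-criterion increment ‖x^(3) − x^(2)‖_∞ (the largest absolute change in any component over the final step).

Iteration 1:
  x_1 = (-7 - (-2)·0.000) / (3) = -2.333
  x_2 = (-1 - (3)·-2.333) / (5) = 1.200
Iteration 2:
  x_1 = (-7 - (-2)·1.200) / (3) = -1.533
  x_2 = (-1 - (3)·-1.533) / (5) = 0.720
Iteration 3:
  x_1 = (-7 - (-2)·0.720) / (3) = -1.853
  x_2 = (-1 - (3)·-1.853) / (5) = 0.912
Change: (-0.320, 0.192) → max |·| = 0.320

0.320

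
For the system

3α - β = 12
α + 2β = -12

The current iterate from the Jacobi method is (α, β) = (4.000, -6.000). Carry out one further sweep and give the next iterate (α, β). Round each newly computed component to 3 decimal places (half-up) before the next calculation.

(2.000, -8.000)

One sweep:
  α = (12 - (-1)·-6.000) / (3) = 2.000
  β = (-12 - (1)·4.000) / (2) = -8.000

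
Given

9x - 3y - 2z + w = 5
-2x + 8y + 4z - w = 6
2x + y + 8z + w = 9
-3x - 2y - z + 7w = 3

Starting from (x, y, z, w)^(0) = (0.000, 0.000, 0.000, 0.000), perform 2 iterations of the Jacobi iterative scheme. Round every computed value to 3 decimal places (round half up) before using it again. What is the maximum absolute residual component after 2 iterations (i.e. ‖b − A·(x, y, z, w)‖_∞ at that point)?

2.662

Iteration 1:
  x = (5 - (-3)·0.000 - (-2)·0.000 - (1)·0.000) / (9) = 0.556
  y = (6 - (-2)·0.000 - (4)·0.000 - (-1)·0.000) / (8) = 0.750
  z = (9 - (2)·0.000 - (1)·0.000 - (1)·0.000) / (8) = 1.125
  w = (3 - (-3)·0.000 - (-2)·0.000 - (-1)·0.000) / (7) = 0.429
Iteration 2:
  x = (5 - (-3)·0.750 - (-2)·1.125 - (1)·0.429) / (9) = 1.008
  y = (6 - (-2)·0.556 - (4)·1.125 - (-1)·0.429) / (8) = 0.380
  z = (9 - (2)·0.556 - (1)·0.750 - (1)·0.429) / (8) = 0.839
  w = (3 - (-3)·0.556 - (-2)·0.750 - (-1)·1.125) / (7) = 1.042
Residual b − A·x = (-2.296, 2.662, -1.150, 0.329); ∞-norm = 2.662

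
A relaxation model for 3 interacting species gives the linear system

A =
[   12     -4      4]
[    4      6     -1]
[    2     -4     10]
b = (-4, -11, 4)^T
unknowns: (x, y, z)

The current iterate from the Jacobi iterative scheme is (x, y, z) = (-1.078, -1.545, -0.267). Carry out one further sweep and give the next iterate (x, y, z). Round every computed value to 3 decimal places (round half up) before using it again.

(-0.759, -1.159, -0.002)

One sweep:
  x = (-4 - (-4)·-1.545 - (4)·-0.267) / (12) = -0.759
  y = (-11 - (4)·-1.078 - (-1)·-0.267) / (6) = -1.159
  z = (4 - (2)·-1.078 - (-4)·-1.545) / (10) = -0.002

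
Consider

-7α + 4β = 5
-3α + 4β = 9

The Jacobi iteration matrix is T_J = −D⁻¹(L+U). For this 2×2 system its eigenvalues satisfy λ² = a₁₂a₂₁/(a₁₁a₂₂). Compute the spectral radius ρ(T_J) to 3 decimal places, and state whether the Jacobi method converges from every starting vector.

a₁₂a₂₁/(a₁₁a₂₂) = (4)·(-3) / ((-7)·(4)) = 0.428571
ρ = √|0.428571| = √0.428571 = 0.655
ρ < 1, so Jacobi converges

0.655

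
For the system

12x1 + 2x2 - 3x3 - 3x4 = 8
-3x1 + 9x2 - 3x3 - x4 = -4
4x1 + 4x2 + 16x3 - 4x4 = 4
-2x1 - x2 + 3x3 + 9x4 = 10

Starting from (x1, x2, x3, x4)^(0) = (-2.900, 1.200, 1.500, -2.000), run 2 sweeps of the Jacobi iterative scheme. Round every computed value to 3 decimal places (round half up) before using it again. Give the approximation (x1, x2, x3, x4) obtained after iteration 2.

(0.924, -0.261, 0.473, 1.003)

Iteration 1:
  x1 = (8 - (2)·1.200 - (-3)·1.500 - (-3)·-2.000) / (12) = 0.342
  x2 = (-4 - (-3)·-2.900 - (-3)·1.500 - (-1)·-2.000) / (9) = -1.133
  x3 = (4 - (4)·-2.900 - (4)·1.200 - (-4)·-2.000) / (16) = 0.175
  x4 = (10 - (-2)·-2.900 - (-1)·1.200 - (3)·1.500) / (9) = 0.100
Iteration 2:
  x1 = (8 - (2)·-1.133 - (-3)·0.175 - (-3)·0.100) / (12) = 0.924
  x2 = (-4 - (-3)·0.342 - (-3)·0.175 - (-1)·0.100) / (9) = -0.261
  x3 = (4 - (4)·0.342 - (4)·-1.133 - (-4)·0.100) / (16) = 0.473
  x4 = (10 - (-2)·0.342 - (-1)·-1.133 - (3)·0.175) / (9) = 1.003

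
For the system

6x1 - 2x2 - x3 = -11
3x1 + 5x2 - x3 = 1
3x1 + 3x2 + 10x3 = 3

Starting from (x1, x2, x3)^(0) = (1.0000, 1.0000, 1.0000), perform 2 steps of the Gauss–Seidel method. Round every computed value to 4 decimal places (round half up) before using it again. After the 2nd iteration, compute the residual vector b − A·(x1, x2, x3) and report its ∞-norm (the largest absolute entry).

0.1670

Iteration 1:
  x1 = (-11 - (-2)·1.0000 - (-1)·1.0000) / (6) = -1.3333
  x2 = (1 - (3)·-1.3333 - (-1)·1.0000) / (5) = 1.2000
  x3 = (3 - (3)·-1.3333 - (3)·1.2000) / (10) = 0.3400
Iteration 2:
  x1 = (-11 - (-2)·1.2000 - (-1)·0.3400) / (6) = -1.3767
  x2 = (1 - (3)·-1.3767 - (-1)·0.3400) / (5) = 1.0940
  x3 = (3 - (3)·-1.3767 - (3)·1.0940) / (10) = 0.3848
Residual b − A·x = (-0.1670, 0.0449, 0.0001); ∞-norm = 0.1670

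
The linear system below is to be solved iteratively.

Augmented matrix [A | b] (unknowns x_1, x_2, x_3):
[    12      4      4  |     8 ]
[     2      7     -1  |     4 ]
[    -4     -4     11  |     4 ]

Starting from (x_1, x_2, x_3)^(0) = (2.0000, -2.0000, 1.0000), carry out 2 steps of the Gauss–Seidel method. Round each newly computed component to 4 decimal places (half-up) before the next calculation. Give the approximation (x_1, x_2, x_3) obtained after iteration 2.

Iteration 1:
  x_1 = (8 - (4)·-2.0000 - (4)·1.0000) / (12) = 1.0000
  x_2 = (4 - (2)·1.0000 - (-1)·1.0000) / (7) = 0.4286
  x_3 = (4 - (-4)·1.0000 - (-4)·0.4286) / (11) = 0.8831
Iteration 2:
  x_1 = (8 - (4)·0.4286 - (4)·0.8831) / (12) = 0.2294
  x_2 = (4 - (2)·0.2294 - (-1)·0.8831) / (7) = 0.6320
  x_3 = (4 - (-4)·0.2294 - (-4)·0.6320) / (11) = 0.6769

(0.2294, 0.6320, 0.6769)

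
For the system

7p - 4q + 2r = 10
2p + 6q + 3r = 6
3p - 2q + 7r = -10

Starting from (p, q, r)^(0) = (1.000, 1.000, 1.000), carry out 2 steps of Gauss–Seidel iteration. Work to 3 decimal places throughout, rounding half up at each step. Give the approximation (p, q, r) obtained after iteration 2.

(2.012, 1.421, -1.885)

Iteration 1:
  p = (10 - (-4)·1.000 - (2)·1.000) / (7) = 1.714
  q = (6 - (2)·1.714 - (3)·1.000) / (6) = -0.071
  r = (-10 - (3)·1.714 - (-2)·-0.071) / (7) = -2.183
Iteration 2:
  p = (10 - (-4)·-0.071 - (2)·-2.183) / (7) = 2.012
  q = (6 - (2)·2.012 - (3)·-2.183) / (6) = 1.421
  r = (-10 - (3)·2.012 - (-2)·1.421) / (7) = -1.885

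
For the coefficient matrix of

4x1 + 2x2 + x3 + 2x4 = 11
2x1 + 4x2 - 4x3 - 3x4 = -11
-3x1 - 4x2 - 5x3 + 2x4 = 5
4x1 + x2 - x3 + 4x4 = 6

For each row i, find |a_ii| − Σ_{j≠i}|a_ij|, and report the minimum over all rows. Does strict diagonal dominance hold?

row 1: |4| − (2+1+2) = -1
row 2: |4| − (2+4+3) = -5
row 3: |-5| − (3+4+2) = -4
row 4: |4| − (4+1+1) = -2
minimum over rows = -5 → not strictly diagonally dominant

-5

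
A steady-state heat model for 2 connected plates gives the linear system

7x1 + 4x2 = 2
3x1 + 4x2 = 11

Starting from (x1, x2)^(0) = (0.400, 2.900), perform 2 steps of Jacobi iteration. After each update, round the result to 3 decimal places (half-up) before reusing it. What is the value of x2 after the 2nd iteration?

3.778

Iteration 1:
  x1 = (2 - (4)·2.900) / (7) = -1.371
  x2 = (11 - (3)·0.400) / (4) = 2.450
Iteration 2:
  x1 = (2 - (4)·2.450) / (7) = -1.114
  x2 = (11 - (3)·-1.371) / (4) = 3.778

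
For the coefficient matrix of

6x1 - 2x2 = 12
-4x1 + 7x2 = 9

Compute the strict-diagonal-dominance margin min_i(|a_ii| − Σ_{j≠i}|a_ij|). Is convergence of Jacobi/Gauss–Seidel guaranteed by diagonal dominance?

3

row 1: |6| − (2) = 4
row 2: |7| − (4) = 3
minimum over rows = 3 → strictly diagonally dominant (convergence guaranteed)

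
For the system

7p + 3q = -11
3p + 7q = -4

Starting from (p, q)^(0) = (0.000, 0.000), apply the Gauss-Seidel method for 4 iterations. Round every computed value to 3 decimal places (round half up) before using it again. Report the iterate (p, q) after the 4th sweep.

Iteration 1:
  p = (-11 - (3)·0.000) / (7) = -1.571
  q = (-4 - (3)·-1.571) / (7) = 0.102
Iteration 2:
  p = (-11 - (3)·0.102) / (7) = -1.615
  q = (-4 - (3)·-1.615) / (7) = 0.121
Iteration 3:
  p = (-11 - (3)·0.121) / (7) = -1.623
  q = (-4 - (3)·-1.623) / (7) = 0.124
Iteration 4:
  p = (-11 - (3)·0.124) / (7) = -1.625
  q = (-4 - (3)·-1.625) / (7) = 0.125

(-1.625, 0.125)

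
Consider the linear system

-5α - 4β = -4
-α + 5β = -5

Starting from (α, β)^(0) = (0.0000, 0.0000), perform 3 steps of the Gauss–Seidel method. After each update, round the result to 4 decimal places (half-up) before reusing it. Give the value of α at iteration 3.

Iteration 1:
  α = (-4 - (-4)·0.0000) / (-5) = 0.8000
  β = (-5 - (-1)·0.8000) / (5) = -0.8400
Iteration 2:
  α = (-4 - (-4)·-0.8400) / (-5) = 1.4720
  β = (-5 - (-1)·1.4720) / (5) = -0.7056
Iteration 3:
  α = (-4 - (-4)·-0.7056) / (-5) = 1.3645
  β = (-5 - (-1)·1.3645) / (5) = -0.7271

1.3645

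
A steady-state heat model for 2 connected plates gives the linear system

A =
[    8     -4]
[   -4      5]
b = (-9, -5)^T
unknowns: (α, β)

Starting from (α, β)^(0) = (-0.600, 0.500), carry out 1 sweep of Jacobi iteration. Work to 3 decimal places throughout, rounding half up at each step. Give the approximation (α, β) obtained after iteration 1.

Iteration 1:
  α = (-9 - (-4)·0.500) / (8) = -0.875
  β = (-5 - (-4)·-0.600) / (5) = -1.480

(-0.875, -1.480)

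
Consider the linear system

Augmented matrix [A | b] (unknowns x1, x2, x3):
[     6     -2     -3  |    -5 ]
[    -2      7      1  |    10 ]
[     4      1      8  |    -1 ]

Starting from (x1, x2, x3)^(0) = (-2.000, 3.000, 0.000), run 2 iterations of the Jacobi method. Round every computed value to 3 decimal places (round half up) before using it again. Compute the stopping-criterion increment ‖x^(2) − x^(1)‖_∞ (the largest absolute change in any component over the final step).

Iteration 1:
  x1 = (-5 - (-2)·3.000 - (-3)·0.000) / (6) = 0.167
  x2 = (10 - (-2)·-2.000 - (1)·0.000) / (7) = 0.857
  x3 = (-1 - (4)·-2.000 - (1)·3.000) / (8) = 0.500
Iteration 2:
  x1 = (-5 - (-2)·0.857 - (-3)·0.500) / (6) = -0.298
  x2 = (10 - (-2)·0.167 - (1)·0.500) / (7) = 1.405
  x3 = (-1 - (4)·0.167 - (1)·0.857) / (8) = -0.316
Change: (-0.465, 0.548, -0.816) → max |·| = 0.816

0.816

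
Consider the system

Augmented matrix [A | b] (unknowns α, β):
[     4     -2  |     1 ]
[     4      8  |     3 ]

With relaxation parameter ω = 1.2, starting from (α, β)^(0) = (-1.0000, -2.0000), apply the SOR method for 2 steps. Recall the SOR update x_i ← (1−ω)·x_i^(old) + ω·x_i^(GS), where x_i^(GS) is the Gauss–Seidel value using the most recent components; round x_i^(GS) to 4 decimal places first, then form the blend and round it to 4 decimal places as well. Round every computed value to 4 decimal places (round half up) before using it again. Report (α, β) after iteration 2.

(1.2020, -0.5252)

Iteration 1:
  α: GS value = (1 - (-2)·-2.0000) / (4) = -0.7500;  α ← (1−ω)·-1.0000 + ω·-0.7500 = -0.7000
  β: GS value = (3 - (4)·-0.7000) / (8) = 0.7250;  β ← (1−ω)·-2.0000 + ω·0.7250 = 1.2700
Iteration 2:
  α: GS value = (1 - (-2)·1.2700) / (4) = 0.8850;  α ← (1−ω)·-0.7000 + ω·0.8850 = 1.2020
  β: GS value = (3 - (4)·1.2020) / (8) = -0.2260;  β ← (1−ω)·1.2700 + ω·-0.2260 = -0.5252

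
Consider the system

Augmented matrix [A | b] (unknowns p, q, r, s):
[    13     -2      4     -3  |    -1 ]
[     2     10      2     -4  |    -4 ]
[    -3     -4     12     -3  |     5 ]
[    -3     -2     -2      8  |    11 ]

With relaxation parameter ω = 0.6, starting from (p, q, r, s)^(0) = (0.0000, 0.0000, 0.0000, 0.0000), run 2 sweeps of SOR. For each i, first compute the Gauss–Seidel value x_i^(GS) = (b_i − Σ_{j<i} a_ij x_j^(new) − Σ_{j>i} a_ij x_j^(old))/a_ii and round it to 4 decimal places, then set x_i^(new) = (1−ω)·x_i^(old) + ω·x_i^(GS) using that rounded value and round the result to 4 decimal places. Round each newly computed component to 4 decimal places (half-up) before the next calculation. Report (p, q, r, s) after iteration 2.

(-0.0105, -0.1620, 0.4159, 1.1843)

Iteration 1:
  p: GS value = (-1 - (-2)·0.0000 - (4)·0.0000 - (-3)·0.0000) / (13) = -0.0769;  p ← (1−ω)·0.0000 + ω·-0.0769 = -0.0461
  q: GS value = (-4 - (2)·-0.0461 - (2)·0.0000 - (-4)·0.0000) / (10) = -0.3908;  q ← (1−ω)·0.0000 + ω·-0.3908 = -0.2345
  r: GS value = (5 - (-3)·-0.0461 - (-4)·-0.2345 - (-3)·0.0000) / (12) = 0.3270;  r ← (1−ω)·0.0000 + ω·0.3270 = 0.1962
  s: GS value = (11 - (-3)·-0.0461 - (-2)·-0.2345 - (-2)·0.1962) / (8) = 1.3481;  s ← (1−ω)·0.0000 + ω·1.3481 = 0.8089
Iteration 2:
  p: GS value = (-1 - (-2)·-0.2345 - (4)·0.1962 - (-3)·0.8089) / (13) = 0.0133;  p ← (1−ω)·-0.0461 + ω·0.0133 = -0.0105
  q: GS value = (-4 - (2)·-0.0105 - (2)·0.1962 - (-4)·0.8089) / (10) = -0.1136;  q ← (1−ω)·-0.2345 + ω·-0.1136 = -0.1620
  r: GS value = (5 - (-3)·-0.0105 - (-4)·-0.1620 - (-3)·0.8089) / (12) = 0.5623;  r ← (1−ω)·0.1962 + ω·0.5623 = 0.4159
  s: GS value = (11 - (-3)·-0.0105 - (-2)·-0.1620 - (-2)·0.4159) / (8) = 1.4345;  s ← (1−ω)·0.8089 + ω·1.4345 = 1.1843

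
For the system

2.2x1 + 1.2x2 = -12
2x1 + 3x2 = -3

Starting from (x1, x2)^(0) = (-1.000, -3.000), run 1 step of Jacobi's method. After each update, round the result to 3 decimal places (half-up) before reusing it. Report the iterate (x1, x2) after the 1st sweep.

(-3.818, -0.333)

Iteration 1:
  x1 = (-12 - (1.2)·-3.000) / (2.2) = -3.818
  x2 = (-3 - (2)·-1.000) / (3) = -0.333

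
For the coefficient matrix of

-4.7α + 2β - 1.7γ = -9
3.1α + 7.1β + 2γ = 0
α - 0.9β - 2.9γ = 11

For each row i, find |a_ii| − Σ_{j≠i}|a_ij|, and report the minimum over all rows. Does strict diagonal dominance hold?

row 1: |-4.7| − (2+1.7) = 1
row 2: |7.1| − (3.1+2) = 2
row 3: |-2.9| − (1+0.9) = 1
minimum over rows = 1 → strictly diagonally dominant (convergence guaranteed)

1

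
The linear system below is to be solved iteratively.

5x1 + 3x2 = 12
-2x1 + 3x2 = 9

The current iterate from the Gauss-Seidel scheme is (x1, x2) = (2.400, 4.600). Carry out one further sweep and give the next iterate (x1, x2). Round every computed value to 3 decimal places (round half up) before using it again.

One sweep:
  x1 = (12 - (3)·4.600) / (5) = -0.360
  x2 = (9 - (-2)·-0.360) / (3) = 2.760

(-0.360, 2.760)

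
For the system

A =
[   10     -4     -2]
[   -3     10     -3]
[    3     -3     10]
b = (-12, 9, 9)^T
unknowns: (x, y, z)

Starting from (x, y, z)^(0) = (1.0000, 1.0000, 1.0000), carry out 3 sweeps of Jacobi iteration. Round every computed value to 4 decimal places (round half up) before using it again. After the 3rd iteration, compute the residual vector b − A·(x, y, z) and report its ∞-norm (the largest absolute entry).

0.9630

Iteration 1:
  x = (-12 - (-4)·1.0000 - (-2)·1.0000) / (10) = -0.6000
  y = (9 - (-3)·1.0000 - (-3)·1.0000) / (10) = 1.5000
  z = (9 - (3)·1.0000 - (-3)·1.0000) / (10) = 0.9000
Iteration 2:
  x = (-12 - (-4)·1.5000 - (-2)·0.9000) / (10) = -0.4200
  y = (9 - (-3)·-0.6000 - (-3)·0.9000) / (10) = 0.9900
  z = (9 - (3)·-0.6000 - (-3)·1.5000) / (10) = 1.5300
Iteration 3:
  x = (-12 - (-4)·0.9900 - (-2)·1.5300) / (10) = -0.4980
  y = (9 - (-3)·-0.4200 - (-3)·1.5300) / (10) = 1.2330
  z = (9 - (3)·-0.4200 - (-3)·0.9900) / (10) = 1.3230
Residual b − A·x = (0.5580, -0.8550, 0.9630); ∞-norm = 0.9630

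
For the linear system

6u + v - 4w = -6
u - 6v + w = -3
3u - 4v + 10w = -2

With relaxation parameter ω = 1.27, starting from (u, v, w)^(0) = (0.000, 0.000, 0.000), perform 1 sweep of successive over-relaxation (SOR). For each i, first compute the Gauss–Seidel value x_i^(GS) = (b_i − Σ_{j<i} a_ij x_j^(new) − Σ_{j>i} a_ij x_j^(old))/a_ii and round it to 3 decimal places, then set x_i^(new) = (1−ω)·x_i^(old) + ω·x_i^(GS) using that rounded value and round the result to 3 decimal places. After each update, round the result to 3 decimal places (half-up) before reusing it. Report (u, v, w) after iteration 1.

(-1.270, 0.366, 0.415)

Iteration 1:
  u: GS value = (-6 - (1)·0.000 - (-4)·0.000) / (6) = -1.000;  u ← (1−ω)·0.000 + ω·-1.000 = -1.270
  v: GS value = (-3 - (1)·-1.270 - (1)·0.000) / (-6) = 0.288;  v ← (1−ω)·0.000 + ω·0.288 = 0.366
  w: GS value = (-2 - (3)·-1.270 - (-4)·0.366) / (10) = 0.327;  w ← (1−ω)·0.000 + ω·0.327 = 0.415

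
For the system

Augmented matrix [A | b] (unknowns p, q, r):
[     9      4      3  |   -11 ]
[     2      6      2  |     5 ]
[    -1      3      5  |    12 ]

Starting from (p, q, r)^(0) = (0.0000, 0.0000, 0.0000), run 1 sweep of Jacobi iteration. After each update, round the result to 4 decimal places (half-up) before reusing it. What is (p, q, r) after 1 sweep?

(-1.2222, 0.8333, 2.4000)

Iteration 1:
  p = (-11 - (4)·0.0000 - (3)·0.0000) / (9) = -1.2222
  q = (5 - (2)·0.0000 - (2)·0.0000) / (6) = 0.8333
  r = (12 - (-1)·0.0000 - (3)·0.0000) / (5) = 2.4000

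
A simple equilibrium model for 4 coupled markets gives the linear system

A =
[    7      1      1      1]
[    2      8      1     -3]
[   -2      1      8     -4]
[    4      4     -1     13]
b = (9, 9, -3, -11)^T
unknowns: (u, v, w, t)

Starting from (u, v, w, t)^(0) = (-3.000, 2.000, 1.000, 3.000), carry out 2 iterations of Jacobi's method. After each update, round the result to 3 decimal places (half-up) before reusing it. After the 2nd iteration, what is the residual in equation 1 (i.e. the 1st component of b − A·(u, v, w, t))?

Iteration 1:
  u = (9 - (1)·2.000 - (1)·1.000 - (1)·3.000) / (7) = 0.429
  v = (9 - (2)·-3.000 - (1)·1.000 - (-3)·3.000) / (8) = 2.875
  w = (-3 - (-2)·-3.000 - (1)·2.000 - (-4)·3.000) / (8) = 0.125
  t = (-11 - (4)·-3.000 - (4)·2.000 - (-1)·1.000) / (13) = -0.462
Iteration 2:
  u = (9 - (1)·2.875 - (1)·0.125 - (1)·-0.462) / (7) = 0.923
  v = (9 - (2)·0.429 - (1)·0.125 - (-3)·-0.462) / (8) = 0.829
  w = (-3 - (-2)·0.429 - (1)·2.875 - (-4)·-0.462) / (8) = -0.858
  t = (-11 - (4)·0.429 - (4)·2.875 - (-1)·0.125) / (13) = -1.853
Residual b − A·x = (4.421, -4.179, -2.531, 5.223)

4.421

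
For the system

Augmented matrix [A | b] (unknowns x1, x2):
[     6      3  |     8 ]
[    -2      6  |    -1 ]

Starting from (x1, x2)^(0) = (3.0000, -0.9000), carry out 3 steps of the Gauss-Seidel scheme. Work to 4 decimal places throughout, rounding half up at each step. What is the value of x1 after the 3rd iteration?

Iteration 1:
  x1 = (8 - (3)·-0.9000) / (6) = 1.7833
  x2 = (-1 - (-2)·1.7833) / (6) = 0.4278
Iteration 2:
  x1 = (8 - (3)·0.4278) / (6) = 1.1194
  x2 = (-1 - (-2)·1.1194) / (6) = 0.2065
Iteration 3:
  x1 = (8 - (3)·0.2065) / (6) = 1.2301
  x2 = (-1 - (-2)·1.2301) / (6) = 0.2434

1.2301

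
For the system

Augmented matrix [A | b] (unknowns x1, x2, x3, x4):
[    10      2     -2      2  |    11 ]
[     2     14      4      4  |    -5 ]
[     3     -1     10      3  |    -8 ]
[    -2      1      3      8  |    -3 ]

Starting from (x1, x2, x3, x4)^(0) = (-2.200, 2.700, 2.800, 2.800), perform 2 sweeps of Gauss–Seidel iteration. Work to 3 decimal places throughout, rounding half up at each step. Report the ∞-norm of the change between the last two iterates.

1.898

Iteration 1:
  x1 = (11 - (2)·2.700 - (-2)·2.800 - (2)·2.800) / (10) = 0.560
  x2 = (-5 - (2)·0.560 - (4)·2.800 - (4)·2.800) / (14) = -2.037
  x3 = (-8 - (3)·0.560 - (-1)·-2.037 - (3)·2.800) / (10) = -2.012
  x4 = (-3 - (-2)·0.560 - (1)·-2.037 - (3)·-2.012) / (8) = 0.774
Iteration 2:
  x1 = (11 - (2)·-2.037 - (-2)·-2.012 - (2)·0.774) / (10) = 0.950
  x2 = (-5 - (2)·0.950 - (4)·-2.012 - (4)·0.774) / (14) = -0.139
  x3 = (-8 - (3)·0.950 - (-1)·-0.139 - (3)·0.774) / (10) = -1.331
  x4 = (-3 - (-2)·0.950 - (1)·-0.139 - (3)·-1.331) / (8) = 0.379
Change: (0.390, 1.898, 0.681, -0.395) → max |·| = 1.898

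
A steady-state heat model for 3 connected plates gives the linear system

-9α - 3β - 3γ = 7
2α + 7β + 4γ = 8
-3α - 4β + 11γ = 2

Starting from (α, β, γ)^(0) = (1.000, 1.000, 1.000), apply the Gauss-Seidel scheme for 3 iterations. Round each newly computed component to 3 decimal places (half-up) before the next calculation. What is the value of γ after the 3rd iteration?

0.290

Iteration 1:
  α = (7 - (-3)·1.000 - (-3)·1.000) / (-9) = -1.444
  β = (8 - (2)·-1.444 - (4)·1.000) / (7) = 0.984
  γ = (2 - (-3)·-1.444 - (-4)·0.984) / (11) = 0.146
Iteration 2:
  α = (7 - (-3)·0.984 - (-3)·0.146) / (-9) = -1.154
  β = (8 - (2)·-1.154 - (4)·0.146) / (7) = 1.389
  γ = (2 - (-3)·-1.154 - (-4)·1.389) / (11) = 0.372
Iteration 3:
  α = (7 - (-3)·1.389 - (-3)·0.372) / (-9) = -1.365
  β = (8 - (2)·-1.365 - (4)·0.372) / (7) = 1.320
  γ = (2 - (-3)·-1.365 - (-4)·1.320) / (11) = 0.290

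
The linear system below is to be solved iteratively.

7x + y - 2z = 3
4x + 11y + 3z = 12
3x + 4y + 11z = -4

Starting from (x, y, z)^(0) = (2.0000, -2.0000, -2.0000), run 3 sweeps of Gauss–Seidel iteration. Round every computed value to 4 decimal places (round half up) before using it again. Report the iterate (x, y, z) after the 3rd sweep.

Iteration 1:
  x = (3 - (1)·-2.0000 - (-2)·-2.0000) / (7) = 0.1429
  y = (12 - (4)·0.1429 - (3)·-2.0000) / (11) = 1.5844
  z = (-4 - (3)·0.1429 - (4)·1.5844) / (11) = -0.9788
Iteration 2:
  x = (3 - (1)·1.5844 - (-2)·-0.9788) / (7) = -0.0774
  y = (12 - (4)·-0.0774 - (3)·-0.9788) / (11) = 1.3860
  z = (-4 - (3)·-0.0774 - (4)·1.3860) / (11) = -0.8465
Iteration 3:
  x = (3 - (1)·1.3860 - (-2)·-0.8465) / (7) = -0.0113
  y = (12 - (4)·-0.0113 - (3)·-0.8465) / (11) = 1.3259
  z = (-4 - (3)·-0.0113 - (4)·1.3259) / (11) = -0.8427

(-0.0113, 1.3259, -0.8427)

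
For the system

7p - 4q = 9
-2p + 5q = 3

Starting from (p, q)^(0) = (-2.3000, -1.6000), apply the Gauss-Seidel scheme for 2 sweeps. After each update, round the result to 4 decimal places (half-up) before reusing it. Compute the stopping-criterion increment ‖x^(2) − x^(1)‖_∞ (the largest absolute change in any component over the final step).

1.3421

Iteration 1:
  p = (9 - (-4)·-1.6000) / (7) = 0.3714
  q = (3 - (-2)·0.3714) / (5) = 0.7486
Iteration 2:
  p = (9 - (-4)·0.7486) / (7) = 1.7135
  q = (3 - (-2)·1.7135) / (5) = 1.2854
Change: (1.3421, 0.5368) → max |·| = 1.3421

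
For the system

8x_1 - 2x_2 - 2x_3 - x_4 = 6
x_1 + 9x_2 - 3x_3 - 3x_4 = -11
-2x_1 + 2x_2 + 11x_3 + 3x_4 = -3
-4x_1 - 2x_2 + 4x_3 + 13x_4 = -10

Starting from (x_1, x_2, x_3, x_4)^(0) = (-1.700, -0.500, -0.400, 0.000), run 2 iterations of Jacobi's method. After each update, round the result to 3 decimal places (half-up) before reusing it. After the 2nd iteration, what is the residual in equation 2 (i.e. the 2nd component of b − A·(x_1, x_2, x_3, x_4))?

4.777

Iteration 1:
  x_1 = (6 - (-2)·-0.500 - (-2)·-0.400 - (-1)·0.000) / (8) = 0.525
  x_2 = (-11 - (1)·-1.700 - (-3)·-0.400 - (-3)·0.000) / (9) = -1.167
  x_3 = (-3 - (-2)·-1.700 - (2)·-0.500 - (3)·0.000) / (11) = -0.491
  x_4 = (-10 - (-4)·-1.700 - (-2)·-0.500 - (4)·-0.400) / (13) = -1.246
Iteration 2:
  x_1 = (6 - (-2)·-1.167 - (-2)·-0.491 - (-1)·-1.246) / (8) = 0.180
  x_2 = (-11 - (1)·0.525 - (-3)·-0.491 - (-3)·-1.246) / (9) = -1.860
  x_3 = (-3 - (-2)·0.525 - (2)·-1.167 - (3)·-1.246) / (11) = 0.375
  x_4 = (-10 - (-4)·0.525 - (-2)·-1.167 - (4)·-0.491) / (13) = -0.636
Residual b − A·x = (0.954, 4.777, -1.137, -6.232)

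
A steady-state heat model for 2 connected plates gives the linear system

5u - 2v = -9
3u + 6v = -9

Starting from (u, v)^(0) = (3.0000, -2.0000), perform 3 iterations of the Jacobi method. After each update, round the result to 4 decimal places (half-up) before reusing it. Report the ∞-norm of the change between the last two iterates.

1.1200

Iteration 1:
  u = (-9 - (-2)·-2.0000) / (5) = -2.6000
  v = (-9 - (3)·3.0000) / (6) = -3.0000
Iteration 2:
  u = (-9 - (-2)·-3.0000) / (5) = -3.0000
  v = (-9 - (3)·-2.6000) / (6) = -0.2000
Iteration 3:
  u = (-9 - (-2)·-0.2000) / (5) = -1.8800
  v = (-9 - (3)·-3.0000) / (6) = 0.0000
Change: (1.1200, 0.2000) → max |·| = 1.1200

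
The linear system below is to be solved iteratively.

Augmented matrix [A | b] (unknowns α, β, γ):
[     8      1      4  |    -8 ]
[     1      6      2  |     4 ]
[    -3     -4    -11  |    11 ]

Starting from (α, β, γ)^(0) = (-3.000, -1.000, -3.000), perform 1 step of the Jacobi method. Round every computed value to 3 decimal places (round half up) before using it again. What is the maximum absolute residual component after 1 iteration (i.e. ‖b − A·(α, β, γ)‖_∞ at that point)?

Iteration 1:
  α = (-8 - (1)·-1.000 - (4)·-3.000) / (8) = 0.625
  β = (4 - (1)·-3.000 - (2)·-3.000) / (6) = 2.167
  γ = (11 - (-3)·-3.000 - (-4)·-1.000) / (-11) = 0.182
Residual b − A·x = (-15.895, -9.991, 23.545); ∞-norm = 23.545

23.545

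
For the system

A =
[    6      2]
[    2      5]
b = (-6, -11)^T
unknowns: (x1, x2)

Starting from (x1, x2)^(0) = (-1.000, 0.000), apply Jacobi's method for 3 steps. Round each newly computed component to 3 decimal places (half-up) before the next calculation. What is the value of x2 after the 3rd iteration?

Iteration 1:
  x1 = (-6 - (2)·0.000) / (6) = -1.000
  x2 = (-11 - (2)·-1.000) / (5) = -1.800
Iteration 2:
  x1 = (-6 - (2)·-1.800) / (6) = -0.400
  x2 = (-11 - (2)·-1.000) / (5) = -1.800
Iteration 3:
  x1 = (-6 - (2)·-1.800) / (6) = -0.400
  x2 = (-11 - (2)·-0.400) / (5) = -2.040

-2.040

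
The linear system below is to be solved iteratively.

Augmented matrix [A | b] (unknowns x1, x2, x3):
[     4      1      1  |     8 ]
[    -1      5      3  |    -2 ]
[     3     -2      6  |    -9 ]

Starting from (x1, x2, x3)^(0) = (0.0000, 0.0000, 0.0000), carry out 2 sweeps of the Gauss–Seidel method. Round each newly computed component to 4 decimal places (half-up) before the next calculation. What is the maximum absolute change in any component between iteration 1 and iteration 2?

Iteration 1:
  x1 = (8 - (1)·0.0000 - (1)·0.0000) / (4) = 2.0000
  x2 = (-2 - (-1)·2.0000 - (3)·0.0000) / (5) = 0.0000
  x3 = (-9 - (3)·2.0000 - (-2)·0.0000) / (6) = -2.5000
Iteration 2:
  x1 = (8 - (1)·0.0000 - (1)·-2.5000) / (4) = 2.6250
  x2 = (-2 - (-1)·2.6250 - (3)·-2.5000) / (5) = 1.6250
  x3 = (-9 - (3)·2.6250 - (-2)·1.6250) / (6) = -2.2708
Change: (0.6250, 1.6250, 0.2292) → max |·| = 1.6250

1.6250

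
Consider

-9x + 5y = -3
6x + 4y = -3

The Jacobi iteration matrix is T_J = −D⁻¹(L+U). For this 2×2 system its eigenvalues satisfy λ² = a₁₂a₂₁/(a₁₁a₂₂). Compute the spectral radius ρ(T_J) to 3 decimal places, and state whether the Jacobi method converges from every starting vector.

a₁₂a₂₁/(a₁₁a₂₂) = (5)·(6) / ((-9)·(4)) = -0.833333
ρ = √|-0.833333| = √0.833333 = 0.913
ρ < 1, so Jacobi converges

0.913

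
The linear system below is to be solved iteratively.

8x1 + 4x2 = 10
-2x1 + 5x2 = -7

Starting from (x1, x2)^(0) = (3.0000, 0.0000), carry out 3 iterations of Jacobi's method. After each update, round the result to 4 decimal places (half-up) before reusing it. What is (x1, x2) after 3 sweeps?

Iteration 1:
  x1 = (10 - (4)·0.0000) / (8) = 1.2500
  x2 = (-7 - (-2)·3.0000) / (5) = -0.2000
Iteration 2:
  x1 = (10 - (4)·-0.2000) / (8) = 1.3500
  x2 = (-7 - (-2)·1.2500) / (5) = -0.9000
Iteration 3:
  x1 = (10 - (4)·-0.9000) / (8) = 1.7000
  x2 = (-7 - (-2)·1.3500) / (5) = -0.8600

(1.7000, -0.8600)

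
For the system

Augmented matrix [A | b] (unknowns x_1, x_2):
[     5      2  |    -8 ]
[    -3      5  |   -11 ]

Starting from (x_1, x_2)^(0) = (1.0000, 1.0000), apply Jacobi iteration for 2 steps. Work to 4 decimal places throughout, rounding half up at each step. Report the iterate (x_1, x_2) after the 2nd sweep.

Iteration 1:
  x_1 = (-8 - (2)·1.0000) / (5) = -2.0000
  x_2 = (-11 - (-3)·1.0000) / (5) = -1.6000
Iteration 2:
  x_1 = (-8 - (2)·-1.6000) / (5) = -0.9600
  x_2 = (-11 - (-3)·-2.0000) / (5) = -3.4000

(-0.9600, -3.4000)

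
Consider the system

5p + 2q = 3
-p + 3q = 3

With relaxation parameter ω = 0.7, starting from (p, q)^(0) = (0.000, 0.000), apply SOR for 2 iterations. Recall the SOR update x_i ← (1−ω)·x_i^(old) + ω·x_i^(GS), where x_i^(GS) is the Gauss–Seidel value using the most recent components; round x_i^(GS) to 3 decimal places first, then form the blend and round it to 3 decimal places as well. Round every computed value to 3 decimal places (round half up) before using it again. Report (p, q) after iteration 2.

Iteration 1:
  p: GS value = (3 - (2)·0.000) / (5) = 0.600;  p ← (1−ω)·0.000 + ω·0.600 = 0.420
  q: GS value = (3 - (-1)·0.420) / (3) = 1.140;  q ← (1−ω)·0.000 + ω·1.140 = 0.798
Iteration 2:
  p: GS value = (3 - (2)·0.798) / (5) = 0.281;  p ← (1−ω)·0.420 + ω·0.281 = 0.323
  q: GS value = (3 - (-1)·0.323) / (3) = 1.108;  q ← (1−ω)·0.798 + ω·1.108 = 1.015

(0.323, 1.015)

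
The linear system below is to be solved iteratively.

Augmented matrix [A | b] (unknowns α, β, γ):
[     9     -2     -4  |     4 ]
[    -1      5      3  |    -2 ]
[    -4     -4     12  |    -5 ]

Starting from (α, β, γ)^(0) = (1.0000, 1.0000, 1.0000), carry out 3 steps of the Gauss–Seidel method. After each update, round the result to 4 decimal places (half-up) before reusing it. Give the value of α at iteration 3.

Iteration 1:
  α = (4 - (-2)·1.0000 - (-4)·1.0000) / (9) = 1.1111
  β = (-2 - (-1)·1.1111 - (3)·1.0000) / (5) = -0.7778
  γ = (-5 - (-4)·1.1111 - (-4)·-0.7778) / (12) = -0.3056
Iteration 2:
  α = (4 - (-2)·-0.7778 - (-4)·-0.3056) / (9) = 0.1358
  β = (-2 - (-1)·0.1358 - (3)·-0.3056) / (5) = -0.1895
  γ = (-5 - (-4)·0.1358 - (-4)·-0.1895) / (12) = -0.4346
Iteration 3:
  α = (4 - (-2)·-0.1895 - (-4)·-0.4346) / (9) = 0.2092
  β = (-2 - (-1)·0.2092 - (3)·-0.4346) / (5) = -0.0974
  γ = (-5 - (-4)·0.2092 - (-4)·-0.0974) / (12) = -0.3794

0.2092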